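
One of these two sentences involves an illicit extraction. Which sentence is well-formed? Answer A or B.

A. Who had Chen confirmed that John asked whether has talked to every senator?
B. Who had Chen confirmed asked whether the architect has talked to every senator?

B

In A, the wh-phrase is extracted from inside a wh-island (introduced by "whether"), which blocks movement.
In B, the extraction path crosses only that-complement boundaries, which are transparent.
So B is grammatical.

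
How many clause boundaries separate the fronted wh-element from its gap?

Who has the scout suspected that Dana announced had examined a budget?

2

"who" is extracted from the subject of "examined".
Boundaries crossed, outermost first: [that], [Ø] — 2 in total.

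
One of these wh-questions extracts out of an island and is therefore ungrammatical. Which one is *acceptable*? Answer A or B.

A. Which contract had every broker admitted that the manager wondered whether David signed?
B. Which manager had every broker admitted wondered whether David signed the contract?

B

In A, the wh-phrase is extracted from inside a wh-island (introduced by "whether"), which blocks movement.
In B, the extraction path crosses only that-complement boundaries, which are transparent.
So B is grammatical.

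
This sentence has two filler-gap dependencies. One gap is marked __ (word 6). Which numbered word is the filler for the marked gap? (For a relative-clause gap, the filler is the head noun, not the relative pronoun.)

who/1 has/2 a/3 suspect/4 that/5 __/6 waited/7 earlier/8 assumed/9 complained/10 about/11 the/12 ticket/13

4

The marked gap is inside the relative clause, the subject of "waited".
Its filler is the head noun "suspect" (via "that"), at word 4.
(The other dependency links word 1 to a gap after word 9.)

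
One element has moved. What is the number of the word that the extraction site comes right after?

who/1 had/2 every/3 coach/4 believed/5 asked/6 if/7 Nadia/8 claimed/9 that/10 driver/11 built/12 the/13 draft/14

The displaced element is "who" (word 1).
It is linked across 1 clause boundary (Ø).
It functions as the subject of "asked", so the gap sits immediately after word 5 ("believed").
Base order: Every coach had believed that who asked if Nadia claimed that driver built the draft.

5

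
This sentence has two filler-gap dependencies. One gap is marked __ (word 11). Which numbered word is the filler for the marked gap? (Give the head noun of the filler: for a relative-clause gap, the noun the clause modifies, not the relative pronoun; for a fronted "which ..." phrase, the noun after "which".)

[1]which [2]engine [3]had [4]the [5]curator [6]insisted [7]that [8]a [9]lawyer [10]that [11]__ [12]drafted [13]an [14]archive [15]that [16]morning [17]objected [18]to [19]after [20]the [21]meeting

The marked gap is inside the relative clause, the subject of "drafted".
Its filler is the head noun "lawyer" (via "that"), at word 9.
(The other dependency links word 2 to a gap after word 18.)

9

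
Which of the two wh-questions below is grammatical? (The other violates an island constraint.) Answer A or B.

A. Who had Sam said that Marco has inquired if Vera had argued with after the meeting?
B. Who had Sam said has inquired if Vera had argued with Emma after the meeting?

In A, the wh-phrase is extracted from inside a wh-island (introduced by "if"), which blocks movement.
In B, the extraction path crosses only that-complement boundaries, which are transparent.
So B is grammatical.

B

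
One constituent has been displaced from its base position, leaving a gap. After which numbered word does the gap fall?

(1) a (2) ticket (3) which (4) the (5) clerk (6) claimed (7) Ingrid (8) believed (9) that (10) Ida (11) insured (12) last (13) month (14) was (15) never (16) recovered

The displaced element is "a ticket" (word 2).
It is linked across 2 clause boundaries (Ø → that).
It functions as the direct object of "insured", so the gap sits immediately after word 11 ("insured").
Base order: The clerk claimed Ingrid believed that Ida insured a ticket last month.

11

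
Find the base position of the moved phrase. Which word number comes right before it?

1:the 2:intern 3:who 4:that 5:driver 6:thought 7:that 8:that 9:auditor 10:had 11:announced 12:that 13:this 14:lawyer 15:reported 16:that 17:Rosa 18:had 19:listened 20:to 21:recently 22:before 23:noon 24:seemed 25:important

The displaced element is "the intern" (word 2).
It is linked across 3 clause boundaries (that → that → that).
It functions as the object of the preposition "to" of "listened", so the gap sits immediately after word 20 ("to").
Base order: That driver thought that that auditor had announced that this lawyer reported that Rosa had listened to the intern recently before noon.

20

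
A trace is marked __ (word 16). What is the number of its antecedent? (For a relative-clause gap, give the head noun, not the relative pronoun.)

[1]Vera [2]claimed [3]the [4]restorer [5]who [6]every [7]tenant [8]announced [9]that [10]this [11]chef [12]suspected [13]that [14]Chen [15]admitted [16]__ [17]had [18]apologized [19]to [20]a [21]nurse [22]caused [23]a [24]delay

4

The gap at 16 is the subject of "apologized", inside a relative clause.
The relative pronoun is "who" (word 5); it is bound by the head noun immediately before it.
Its filler is the head noun "restorer", at word 4.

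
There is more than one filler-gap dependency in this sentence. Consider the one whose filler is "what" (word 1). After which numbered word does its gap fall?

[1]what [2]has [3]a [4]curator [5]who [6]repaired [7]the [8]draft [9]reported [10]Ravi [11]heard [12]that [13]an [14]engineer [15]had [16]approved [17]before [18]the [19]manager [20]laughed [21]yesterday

The displaced element is "what" (word 1).
It is linked across 2 clause boundaries (Ø → that).
It functions as the direct object of "approved", so the gap sits immediately after word 16 ("approved").
Base order: A curator who repaired the draft has reported Ravi heard that an engineer had approved what before the manager laughed yesterday.

16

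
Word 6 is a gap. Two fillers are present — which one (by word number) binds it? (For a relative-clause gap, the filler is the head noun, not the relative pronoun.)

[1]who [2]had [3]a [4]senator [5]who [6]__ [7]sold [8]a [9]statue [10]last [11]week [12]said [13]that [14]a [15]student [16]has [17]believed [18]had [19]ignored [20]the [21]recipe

The marked gap is inside the relative clause, the subject of "sold".
Its filler is the head noun "senator" (via "who"), at word 4.
(The other dependency links word 1 to a gap after word 17.)

4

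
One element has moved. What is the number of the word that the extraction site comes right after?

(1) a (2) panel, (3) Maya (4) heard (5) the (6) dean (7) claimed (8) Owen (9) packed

9

The displaced element is "a panel" (word 2).
It is linked across 2 clause boundaries (Ø → Ø).
It functions as the direct object of "packed", so the gap sits immediately after word 9 ("packed").
Base order: Maya heard the dean claimed Owen packed a panel.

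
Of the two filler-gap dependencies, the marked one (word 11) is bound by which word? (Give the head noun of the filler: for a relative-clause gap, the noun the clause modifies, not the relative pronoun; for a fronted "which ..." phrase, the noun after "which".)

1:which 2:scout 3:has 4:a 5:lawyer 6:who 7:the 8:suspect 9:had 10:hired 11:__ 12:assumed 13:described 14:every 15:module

5

The marked gap is inside the relative clause, the direct object of "hired".
Its filler is the head noun "lawyer" (via "who"), at word 5.
(The other dependency links word 2 to a gap after word 12.)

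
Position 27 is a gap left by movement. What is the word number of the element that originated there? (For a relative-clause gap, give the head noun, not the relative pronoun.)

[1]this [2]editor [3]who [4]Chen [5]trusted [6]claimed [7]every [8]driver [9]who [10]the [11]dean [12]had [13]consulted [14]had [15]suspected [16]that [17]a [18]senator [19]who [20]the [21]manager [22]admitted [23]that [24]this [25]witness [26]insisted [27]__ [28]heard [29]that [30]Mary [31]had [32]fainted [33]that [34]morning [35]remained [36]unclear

The gap at 27 is the subject of "heard", inside a relative clause.
The relative pronoun is "who" (word 19); it is bound by the head noun immediately before it.
Its filler is the head noun "senator", at word 18.

18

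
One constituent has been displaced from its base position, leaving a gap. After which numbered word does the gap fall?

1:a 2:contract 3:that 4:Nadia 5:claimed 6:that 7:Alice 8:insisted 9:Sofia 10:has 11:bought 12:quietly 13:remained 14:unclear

11

The displaced element is "a contract" (word 2).
It is linked across 2 clause boundaries (that → Ø).
It functions as the direct object of "bought", so the gap sits immediately after word 11 ("bought").
Base order: Nadia claimed that Alice insisted Sofia has bought a contract quietly.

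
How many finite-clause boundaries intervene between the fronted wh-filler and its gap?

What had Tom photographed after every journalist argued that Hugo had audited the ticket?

"what" originates inside the matrix clause — no clause boundary is crossed.

0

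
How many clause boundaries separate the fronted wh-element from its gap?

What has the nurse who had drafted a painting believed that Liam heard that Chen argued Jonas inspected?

"what" is extracted from the object of "inspected".
Boundaries crossed, outermost first: [that], [that], [Ø] — 3 in total.

3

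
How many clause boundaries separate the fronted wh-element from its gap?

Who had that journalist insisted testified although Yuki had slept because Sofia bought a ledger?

1

"who" is extracted from the subject of "testified".
Boundaries crossed, outermost first: [Ø] — 1 in total.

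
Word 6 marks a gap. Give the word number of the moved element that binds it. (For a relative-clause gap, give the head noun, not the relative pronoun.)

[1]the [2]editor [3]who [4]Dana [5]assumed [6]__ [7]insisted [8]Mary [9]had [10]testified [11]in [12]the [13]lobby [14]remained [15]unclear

2

The gap at 6 is the subject of "insisted", inside a relative clause.
The relative pronoun is "who" (word 3); it is bound by the head noun immediately before it.
Its filler is the head noun "editor", at word 2.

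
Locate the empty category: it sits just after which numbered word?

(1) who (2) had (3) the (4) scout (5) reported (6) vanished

5

The displaced element is "who" (word 1).
It is linked across 1 clause boundary (Ø).
It functions as the subject of "vanished", so the gap sits immediately after word 5 ("reported").
Base order: The scout had reported that who vanished.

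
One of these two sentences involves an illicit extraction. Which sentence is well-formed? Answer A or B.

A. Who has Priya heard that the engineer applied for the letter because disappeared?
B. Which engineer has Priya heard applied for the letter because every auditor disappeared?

In A, the wh-phrase is extracted from inside an adjunct island (introduced by "because"), which blocks movement.
In B, the extraction path crosses only that-complement boundaries, which are transparent.
So B is grammatical.

B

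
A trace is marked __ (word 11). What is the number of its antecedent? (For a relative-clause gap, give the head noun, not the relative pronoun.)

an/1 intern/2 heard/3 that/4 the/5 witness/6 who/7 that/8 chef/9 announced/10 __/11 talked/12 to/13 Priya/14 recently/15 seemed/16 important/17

The gap at 11 is the subject of "talked", inside a relative clause.
The relative pronoun is "who" (word 7); it is bound by the head noun immediately before it.
Its filler is the head noun "witness", at word 6.

6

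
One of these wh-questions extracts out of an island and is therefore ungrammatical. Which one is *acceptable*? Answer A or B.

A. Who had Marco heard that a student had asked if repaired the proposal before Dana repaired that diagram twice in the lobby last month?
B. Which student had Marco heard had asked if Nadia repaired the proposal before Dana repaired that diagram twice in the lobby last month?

B

In A, the wh-phrase is extracted from inside a wh-island (introduced by "if"), which blocks movement.
In B, the extraction path crosses only that-complement boundaries, which are transparent.
So B is grammatical.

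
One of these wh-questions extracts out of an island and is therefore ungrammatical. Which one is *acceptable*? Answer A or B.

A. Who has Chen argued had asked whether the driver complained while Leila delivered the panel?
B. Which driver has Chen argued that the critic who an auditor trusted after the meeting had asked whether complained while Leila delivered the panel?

A

In B, the wh-phrase is extracted from inside a wh-island (introduced by "whether"), which blocks movement.
In A, the extraction path crosses only that-complement boundaries, which are transparent.
So A is grammatical.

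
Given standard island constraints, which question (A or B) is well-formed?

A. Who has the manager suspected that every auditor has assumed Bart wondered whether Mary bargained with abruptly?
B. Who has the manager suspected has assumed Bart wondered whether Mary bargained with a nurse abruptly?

In A, the wh-phrase is extracted from inside a wh-island (introduced by "whether"), which blocks movement.
In B, the extraction path crosses only that-complement boundaries, which are transparent.
So B is grammatical.

B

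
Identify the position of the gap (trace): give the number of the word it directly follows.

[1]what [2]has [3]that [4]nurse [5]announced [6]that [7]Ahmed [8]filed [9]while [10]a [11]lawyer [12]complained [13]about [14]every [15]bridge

The displaced element is "what" (word 1).
It is linked across 1 clause boundary (that).
It functions as the direct object of "filed", so the gap sits immediately after word 8 ("filed").
Base order: That nurse has announced that Ahmed filed what while a lawyer complained about every bridge.

8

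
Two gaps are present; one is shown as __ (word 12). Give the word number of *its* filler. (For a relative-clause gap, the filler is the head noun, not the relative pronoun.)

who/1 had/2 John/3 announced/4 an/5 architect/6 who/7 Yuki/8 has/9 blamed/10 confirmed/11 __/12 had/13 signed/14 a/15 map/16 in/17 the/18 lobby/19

1

The marked gap is the subject of "signed".
Its filler is the fronted wh-phrase "who", at word 1.
(The other dependency links word 6 to a gap after word 10.)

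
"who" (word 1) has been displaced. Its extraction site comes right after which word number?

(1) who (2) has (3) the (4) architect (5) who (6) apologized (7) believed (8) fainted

7

The displaced element is "who" (word 1).
It is linked across 1 clause boundary (Ø).
It functions as the subject of "fainted", so the gap sits immediately after word 7 ("believed").
Base order: The architect who apologized has believed who fainted.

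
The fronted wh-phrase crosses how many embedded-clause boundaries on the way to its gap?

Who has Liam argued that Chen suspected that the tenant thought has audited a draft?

3

"who" is extracted from the subject of "audited".
Boundaries crossed, outermost first: [that], [that], [Ø] — 3 in total.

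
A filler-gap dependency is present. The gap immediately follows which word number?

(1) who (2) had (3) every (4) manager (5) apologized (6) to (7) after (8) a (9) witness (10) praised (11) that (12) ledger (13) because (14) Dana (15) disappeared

The displaced element is "who" (word 1).
It functions as the object of the preposition "to" of "apologized", so the gap sits immediately after word 6 ("to").
Base order: Every manager had apologized to who after a witness praised that ledger because Dana disappeared.

6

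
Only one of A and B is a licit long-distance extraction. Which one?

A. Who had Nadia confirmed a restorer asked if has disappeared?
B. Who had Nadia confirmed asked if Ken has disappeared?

B

In A, the wh-phrase is extracted from inside a wh-island (introduced by "if"), which blocks movement.
In B, the extraction path crosses only that-complement boundaries, which are transparent.
So B is grammatical.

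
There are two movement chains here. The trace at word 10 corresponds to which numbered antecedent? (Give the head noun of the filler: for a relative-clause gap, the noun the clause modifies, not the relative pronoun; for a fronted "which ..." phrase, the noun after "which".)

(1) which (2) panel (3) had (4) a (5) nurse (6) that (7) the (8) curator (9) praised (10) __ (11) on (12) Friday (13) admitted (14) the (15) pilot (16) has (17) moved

The marked gap is inside the relative clause, the direct object of "praised".
Its filler is the head noun "nurse" (via "that"), at word 5.
(The other dependency links word 2 to a gap after word 17.)

5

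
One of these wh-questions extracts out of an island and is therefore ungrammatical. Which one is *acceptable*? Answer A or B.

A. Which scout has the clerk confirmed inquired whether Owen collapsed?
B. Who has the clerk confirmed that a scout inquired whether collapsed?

In B, the wh-phrase is extracted from inside a wh-island (introduced by "whether"), which blocks movement.
In A, the extraction path crosses only that-complement boundaries, which are transparent.
So A is grammatical.

A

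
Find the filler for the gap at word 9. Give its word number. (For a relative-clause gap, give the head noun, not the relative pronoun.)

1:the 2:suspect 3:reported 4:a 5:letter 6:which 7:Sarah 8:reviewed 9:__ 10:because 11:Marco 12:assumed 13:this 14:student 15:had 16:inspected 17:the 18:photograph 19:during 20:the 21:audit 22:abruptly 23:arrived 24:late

5

The gap at 9 is the object of "reviewed", inside a relative clause.
The relative pronoun is "which" (word 6); it is bound by the head noun immediately before it.
Its filler is the head noun "letter", at word 5.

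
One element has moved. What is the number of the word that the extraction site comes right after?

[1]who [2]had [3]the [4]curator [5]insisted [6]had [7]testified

The displaced element is "who" (word 1).
It is linked across 1 clause boundary (Ø).
It functions as the subject of "testified", so the gap sits immediately after word 5 ("insisted").
Base order: The curator had insisted that who had testified.

5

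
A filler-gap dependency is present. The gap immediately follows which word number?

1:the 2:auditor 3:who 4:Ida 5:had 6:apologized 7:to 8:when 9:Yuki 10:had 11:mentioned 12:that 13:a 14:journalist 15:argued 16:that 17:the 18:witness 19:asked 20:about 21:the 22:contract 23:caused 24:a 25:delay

The displaced element is "the auditor" (word 2).
It functions as the object of the preposition "to" of "apologized", so the gap sits immediately after word 7 ("to").
Base order: Ida had apologized to the auditor when Yuki had mentioned that a journalist argued that the witness asked about the contract.

7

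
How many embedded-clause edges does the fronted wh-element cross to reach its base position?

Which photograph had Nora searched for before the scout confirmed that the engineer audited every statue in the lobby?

"which photograph" originates inside the matrix clause — no clause boundary is crossed.

0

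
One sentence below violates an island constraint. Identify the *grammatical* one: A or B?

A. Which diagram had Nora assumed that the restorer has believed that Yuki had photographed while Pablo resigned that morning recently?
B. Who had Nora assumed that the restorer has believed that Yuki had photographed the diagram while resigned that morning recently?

In B, the wh-phrase is extracted from inside an adjunct island (introduced by "while"), which blocks movement.
In A, the extraction path crosses only that-complement boundaries, which are transparent.
So A is grammatical.

A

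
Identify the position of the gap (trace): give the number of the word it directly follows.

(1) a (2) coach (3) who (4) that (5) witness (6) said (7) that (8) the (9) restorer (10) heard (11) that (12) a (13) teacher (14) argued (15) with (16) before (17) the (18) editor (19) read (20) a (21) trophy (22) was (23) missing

15

The displaced element is "a coach" (word 2).
It is linked across 2 clause boundaries (that → that).
It functions as the object of the preposition "with" of "argued", so the gap sits immediately after word 15 ("with").
Base order: That witness said that the restorer heard that a teacher argued with a coach before the editor read a trophy.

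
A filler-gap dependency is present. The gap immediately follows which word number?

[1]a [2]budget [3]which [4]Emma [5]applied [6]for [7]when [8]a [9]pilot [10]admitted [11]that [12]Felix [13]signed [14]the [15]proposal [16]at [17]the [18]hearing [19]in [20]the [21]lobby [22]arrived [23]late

6

The displaced element is "a budget" (word 2).
It functions as the object of the preposition "for" of "applied", so the gap sits immediately after word 6 ("for").
Base order: Emma applied for a budget when a pilot admitted that Felix signed the proposal at the hearing in the lobby.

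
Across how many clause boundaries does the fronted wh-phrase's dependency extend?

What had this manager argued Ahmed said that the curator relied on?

"what" is extracted from the PP object of "relied".
Boundaries crossed, outermost first: [Ø], [that] — 2 in total.

2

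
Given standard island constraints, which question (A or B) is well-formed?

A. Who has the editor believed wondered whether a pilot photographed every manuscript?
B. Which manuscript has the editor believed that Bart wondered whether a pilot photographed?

A

In B, the wh-phrase is extracted from inside a wh-island (introduced by "whether"), which blocks movement.
In A, the extraction path crosses only that-complement boundaries, which are transparent.
So A is grammatical.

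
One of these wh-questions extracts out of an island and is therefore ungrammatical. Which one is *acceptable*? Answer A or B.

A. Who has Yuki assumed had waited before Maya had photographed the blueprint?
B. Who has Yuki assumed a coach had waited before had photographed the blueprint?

In B, the wh-phrase is extracted from inside an adjunct island (introduced by "before"), which blocks movement.
In A, the extraction path crosses only that-complement boundaries, which are transparent.
So A is grammatical.

A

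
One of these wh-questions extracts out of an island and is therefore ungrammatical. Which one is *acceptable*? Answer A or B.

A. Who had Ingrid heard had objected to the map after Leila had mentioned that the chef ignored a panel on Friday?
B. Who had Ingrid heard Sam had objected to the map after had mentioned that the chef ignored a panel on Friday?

In B, the wh-phrase is extracted from inside an adjunct island (introduced by "after"), which blocks movement.
In A, the extraction path crosses only that-complement boundaries, which are transparent.
So A is grammatical.

A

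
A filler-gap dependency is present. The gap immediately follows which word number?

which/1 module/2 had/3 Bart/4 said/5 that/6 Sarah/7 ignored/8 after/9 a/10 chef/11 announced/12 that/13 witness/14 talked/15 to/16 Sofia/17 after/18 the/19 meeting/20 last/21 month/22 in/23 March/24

8

The displaced element is "which module" (word 2).
It is linked across 1 clause boundary (that).
It functions as the direct object of "ignored", so the gap sits immediately after word 8 ("ignored").
Base order: Bart had said that Sarah ignored which module after a chef announced that witness talked to Sofia after the meeting last month in March.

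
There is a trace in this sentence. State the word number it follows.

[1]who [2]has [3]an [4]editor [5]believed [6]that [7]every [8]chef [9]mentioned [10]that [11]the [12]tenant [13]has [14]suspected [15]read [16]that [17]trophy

14

The displaced element is "who" (word 1).
It is linked across 3 clause boundaries (that → that → Ø).
It functions as the subject of "read", so the gap sits immediately after word 14 ("suspected").
Base order: An editor has believed that every chef mentioned that the tenant has suspected who read that trophy.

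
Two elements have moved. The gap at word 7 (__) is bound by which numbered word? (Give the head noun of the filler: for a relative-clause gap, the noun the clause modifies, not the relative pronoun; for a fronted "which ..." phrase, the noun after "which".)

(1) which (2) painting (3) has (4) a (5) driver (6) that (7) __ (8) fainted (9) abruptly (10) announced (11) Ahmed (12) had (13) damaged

5

The marked gap is inside the relative clause, the subject of "fainted".
Its filler is the head noun "driver" (via "that"), at word 5.
(The other dependency links word 2 to a gap after word 13.)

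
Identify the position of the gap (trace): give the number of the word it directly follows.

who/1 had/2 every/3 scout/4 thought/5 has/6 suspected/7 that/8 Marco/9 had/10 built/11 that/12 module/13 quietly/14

5

The displaced element is "who" (word 1).
It is linked across 1 clause boundary (Ø).
It functions as the subject of "suspected", so the gap sits immediately after word 5 ("thought").
Base order: Every scout had thought who has suspected that Marco had built that module quietly.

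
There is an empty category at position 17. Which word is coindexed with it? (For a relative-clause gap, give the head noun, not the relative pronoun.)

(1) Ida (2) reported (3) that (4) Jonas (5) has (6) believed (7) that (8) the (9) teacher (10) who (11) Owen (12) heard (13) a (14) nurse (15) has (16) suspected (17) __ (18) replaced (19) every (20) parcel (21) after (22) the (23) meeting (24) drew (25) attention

The gap at 17 is the subject of "replaced", inside a relative clause.
The relative pronoun is "who" (word 10); it is bound by the head noun immediately before it.
Its filler is the head noun "teacher", at word 9.

9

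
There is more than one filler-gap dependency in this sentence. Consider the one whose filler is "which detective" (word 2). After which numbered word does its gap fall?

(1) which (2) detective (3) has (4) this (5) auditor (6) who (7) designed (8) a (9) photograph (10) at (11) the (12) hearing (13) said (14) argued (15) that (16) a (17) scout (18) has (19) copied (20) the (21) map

The displaced element is "which detective" (word 2).
It is linked across 1 clause boundary (Ø).
It functions as the subject of "argued", so the gap sits immediately after word 13 ("said").
Base order: This auditor who designed a photograph at the hearing has said which detective argued that a scout has copied the map.

13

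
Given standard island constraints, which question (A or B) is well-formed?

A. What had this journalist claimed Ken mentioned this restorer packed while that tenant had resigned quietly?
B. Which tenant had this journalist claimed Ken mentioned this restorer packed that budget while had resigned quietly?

A

In B, the wh-phrase is extracted from inside an adjunct island (introduced by "while"), which blocks movement.
In A, the extraction path crosses only that-complement boundaries, which are transparent.
So A is grammatical.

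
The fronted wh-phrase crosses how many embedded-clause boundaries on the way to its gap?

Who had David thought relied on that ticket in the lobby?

"who" is extracted from the subject of "relied".
Boundaries crossed, outermost first: [Ø] — 1 in total.

1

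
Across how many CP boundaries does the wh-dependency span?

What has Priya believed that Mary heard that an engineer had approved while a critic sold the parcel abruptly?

2

"what" is extracted from the object of "approved".
Boundaries crossed, outermost first: [that], [that] — 2 in total.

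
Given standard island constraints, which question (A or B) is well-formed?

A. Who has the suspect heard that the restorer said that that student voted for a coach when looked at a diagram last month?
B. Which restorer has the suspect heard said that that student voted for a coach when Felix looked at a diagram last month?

In A, the wh-phrase is extracted from inside an adjunct island (introduced by "when"), which blocks movement.
In B, the extraction path crosses only that-complement boundaries, which are transparent.
So B is grammatical.

B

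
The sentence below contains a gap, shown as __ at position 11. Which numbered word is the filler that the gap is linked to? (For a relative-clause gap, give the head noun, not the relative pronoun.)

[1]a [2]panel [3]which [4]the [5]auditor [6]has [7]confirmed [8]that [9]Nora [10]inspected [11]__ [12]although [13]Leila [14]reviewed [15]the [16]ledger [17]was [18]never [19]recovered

The gap at 11 is the object of "inspected", inside a relative clause.
The relative pronoun is "which" (word 3); it is bound by the head noun immediately before it.
Its filler is the head noun "panel", at word 2.

2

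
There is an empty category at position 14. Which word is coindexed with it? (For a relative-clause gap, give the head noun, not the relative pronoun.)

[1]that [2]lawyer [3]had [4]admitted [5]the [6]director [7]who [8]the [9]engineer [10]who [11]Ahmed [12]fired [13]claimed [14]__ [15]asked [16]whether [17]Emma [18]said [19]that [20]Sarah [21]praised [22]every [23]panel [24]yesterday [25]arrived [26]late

6

The gap at 14 is the subject of "asked", inside a relative clause.
The relative pronoun is "who" (word 7); it is bound by the head noun immediately before it.
Its filler is the head noun "director", at word 6.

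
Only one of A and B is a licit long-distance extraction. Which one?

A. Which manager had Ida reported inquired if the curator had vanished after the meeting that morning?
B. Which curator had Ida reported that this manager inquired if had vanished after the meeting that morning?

A

In B, the wh-phrase is extracted from inside a wh-island (introduced by "if"), which blocks movement.
In A, the extraction path crosses only that-complement boundaries, which are transparent.
So A is grammatical.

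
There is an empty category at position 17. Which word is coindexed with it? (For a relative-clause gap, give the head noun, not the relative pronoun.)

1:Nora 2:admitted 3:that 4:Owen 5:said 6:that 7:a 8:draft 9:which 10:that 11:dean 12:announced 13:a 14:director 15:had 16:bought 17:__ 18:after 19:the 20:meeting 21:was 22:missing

The gap at 17 is the object of "bought", inside a relative clause.
The relative pronoun is "which" (word 9); it is bound by the head noun immediately before it.
Its filler is the head noun "draft", at word 8.

8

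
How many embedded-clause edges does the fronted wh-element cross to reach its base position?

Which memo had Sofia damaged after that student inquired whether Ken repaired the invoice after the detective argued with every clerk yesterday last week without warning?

0

"which memo" originates inside the matrix clause — no clause boundary is crossed.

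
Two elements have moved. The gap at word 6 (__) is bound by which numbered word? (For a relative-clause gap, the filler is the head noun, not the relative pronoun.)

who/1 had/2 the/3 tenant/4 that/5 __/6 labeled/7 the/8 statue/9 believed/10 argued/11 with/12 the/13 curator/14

The marked gap is inside the relative clause, the subject of "labeled".
Its filler is the head noun "tenant" (via "that"), at word 4.
(The other dependency links word 1 to a gap after word 10.)

4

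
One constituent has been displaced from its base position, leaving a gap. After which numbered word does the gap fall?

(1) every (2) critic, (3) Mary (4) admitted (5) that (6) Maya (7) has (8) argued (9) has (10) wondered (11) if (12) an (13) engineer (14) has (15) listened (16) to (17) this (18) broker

The displaced element is "every critic" (word 2).
It is linked across 2 clause boundaries (that → Ø).
It functions as the subject of "wondered", so the gap sits immediately after word 8 ("argued").
Base order: Mary admitted that Maya has argued every critic has wondered if an engineer has listened to this broker.

8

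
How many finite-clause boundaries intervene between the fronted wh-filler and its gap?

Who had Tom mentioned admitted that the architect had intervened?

1

"who" is extracted from the subject of "admitted".
Boundaries crossed, outermost first: [Ø] — 1 in total.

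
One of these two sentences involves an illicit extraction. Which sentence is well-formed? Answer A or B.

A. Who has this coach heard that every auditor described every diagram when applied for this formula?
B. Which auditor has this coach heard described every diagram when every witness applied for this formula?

B

In A, the wh-phrase is extracted from inside an adjunct island (introduced by "when"), which blocks movement.
In B, the extraction path crosses only that-complement boundaries, which are transparent.
So B is grammatical.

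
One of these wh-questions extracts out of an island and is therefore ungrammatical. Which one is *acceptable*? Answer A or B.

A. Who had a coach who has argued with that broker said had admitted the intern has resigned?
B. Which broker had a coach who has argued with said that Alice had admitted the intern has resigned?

In B, the wh-phrase is extracted from inside a complex-NP island (relative clause) (introduced by "who"), which blocks movement.
In A, the extraction path crosses only that-complement boundaries, which are transparent.
So A is grammatical.

A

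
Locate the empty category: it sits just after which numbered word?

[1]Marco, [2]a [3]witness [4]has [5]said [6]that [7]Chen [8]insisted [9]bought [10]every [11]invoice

The displaced element is "Marco" (word 1).
It is linked across 2 clause boundaries (that → Ø).
It functions as the subject of "bought", so the gap sits immediately after word 8 ("insisted").
Base order: A witness has said that Chen insisted that Marco bought every invoice.

8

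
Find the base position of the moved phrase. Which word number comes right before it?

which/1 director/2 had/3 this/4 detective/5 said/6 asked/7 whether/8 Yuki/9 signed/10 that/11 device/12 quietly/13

The displaced element is "which director" (word 2).
It is linked across 1 clause boundary (Ø).
It functions as the subject of "asked", so the gap sits immediately after word 6 ("said").
Base order: This detective had said that which director asked whether Yuki signed that device quietly.

6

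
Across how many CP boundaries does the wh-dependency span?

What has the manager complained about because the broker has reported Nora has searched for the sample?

0

"what" originates inside the matrix clause — no clause boundary is crossed.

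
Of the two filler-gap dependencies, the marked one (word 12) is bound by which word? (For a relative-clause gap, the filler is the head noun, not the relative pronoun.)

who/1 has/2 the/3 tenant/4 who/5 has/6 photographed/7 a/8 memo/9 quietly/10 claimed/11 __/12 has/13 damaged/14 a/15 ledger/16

The marked gap is the subject of "damaged".
Its filler is the fronted wh-phrase "who", at word 1.
(The other dependency links word 4 to a gap after word 5.)

1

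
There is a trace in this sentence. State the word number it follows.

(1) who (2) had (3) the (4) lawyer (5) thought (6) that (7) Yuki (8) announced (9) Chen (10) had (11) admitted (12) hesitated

11

The displaced element is "who" (word 1).
It is linked across 3 clause boundaries (that → Ø → Ø).
It functions as the subject of "hesitated", so the gap sits immediately after word 11 ("admitted").
Base order: The lawyer had thought that Yuki announced Chen had admitted who hesitated.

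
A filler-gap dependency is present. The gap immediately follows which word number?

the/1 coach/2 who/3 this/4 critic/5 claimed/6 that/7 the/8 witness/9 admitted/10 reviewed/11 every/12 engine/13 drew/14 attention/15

10

The displaced element is "the coach" (word 2).
It is linked across 2 clause boundaries (that → Ø).
It functions as the subject of "reviewed", so the gap sits immediately after word 10 ("admitted").
Base order: This critic claimed that the witness admitted the coach reviewed every engine.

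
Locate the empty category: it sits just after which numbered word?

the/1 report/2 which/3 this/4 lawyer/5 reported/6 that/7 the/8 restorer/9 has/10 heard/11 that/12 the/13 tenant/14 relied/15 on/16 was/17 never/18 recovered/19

The displaced element is "the report" (word 2).
It is linked across 2 clause boundaries (that → that).
It functions as the object of the preposition "on" of "relied", so the gap sits immediately after word 16 ("on").
Base order: This lawyer reported that the restorer has heard that the tenant relied on the report.

16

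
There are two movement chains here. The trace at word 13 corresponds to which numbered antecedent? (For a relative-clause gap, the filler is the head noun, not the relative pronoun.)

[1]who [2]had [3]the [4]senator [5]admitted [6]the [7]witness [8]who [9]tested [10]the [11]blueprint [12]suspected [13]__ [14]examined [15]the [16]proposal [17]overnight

The marked gap is the subject of "examined".
Its filler is the fronted wh-phrase "who", at word 1.
(The other dependency links word 7 to a gap after word 8.)

1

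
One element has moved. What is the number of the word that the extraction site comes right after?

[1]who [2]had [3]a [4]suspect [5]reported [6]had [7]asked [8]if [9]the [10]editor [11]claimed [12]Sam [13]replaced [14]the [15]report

The displaced element is "who" (word 1).
It is linked across 1 clause boundary (Ø).
It functions as the subject of "asked", so the gap sits immediately after word 5 ("reported").
Base order: A suspect had reported that who had asked if the editor claimed Sam replaced the report.

5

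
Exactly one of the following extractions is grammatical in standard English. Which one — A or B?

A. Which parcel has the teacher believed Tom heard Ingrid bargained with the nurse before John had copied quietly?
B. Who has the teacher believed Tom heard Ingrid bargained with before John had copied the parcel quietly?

B

In A, the wh-phrase is extracted from inside an adjunct island (introduced by "before"), which blocks movement.
In B, the extraction path crosses only that-complement boundaries, which are transparent.
So B is grammatical.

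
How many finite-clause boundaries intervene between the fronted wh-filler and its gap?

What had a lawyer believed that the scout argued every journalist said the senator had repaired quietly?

3

"what" is extracted from the object of "repaired".
Boundaries crossed, outermost first: [that], [Ø], [Ø] — 3 in total.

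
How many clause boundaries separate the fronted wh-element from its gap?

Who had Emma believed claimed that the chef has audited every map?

1

"who" is extracted from the subject of "claimed".
Boundaries crossed, outermost first: [Ø] — 1 in total.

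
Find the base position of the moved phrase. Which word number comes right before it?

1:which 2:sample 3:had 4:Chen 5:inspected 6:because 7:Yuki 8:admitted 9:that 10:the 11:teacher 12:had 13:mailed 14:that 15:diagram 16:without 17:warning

5

The displaced element is "which sample" (word 2).
It functions as the direct object of "inspected", so the gap sits immediately after word 5 ("inspected").
Base order: Chen had inspected which sample because Yuki admitted that the teacher had mailed that diagram without warning.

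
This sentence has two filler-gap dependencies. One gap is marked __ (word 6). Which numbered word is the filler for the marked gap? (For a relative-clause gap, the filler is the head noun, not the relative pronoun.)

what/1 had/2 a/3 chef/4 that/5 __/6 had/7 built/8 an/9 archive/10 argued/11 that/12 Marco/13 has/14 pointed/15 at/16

The marked gap is inside the relative clause, the subject of "built".
Its filler is the head noun "chef" (via "that"), at word 4.
(The other dependency links word 1 to a gap after word 16.)

4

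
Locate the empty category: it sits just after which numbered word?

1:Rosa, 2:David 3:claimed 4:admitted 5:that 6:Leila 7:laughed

The displaced element is "Rosa" (word 1).
It is linked across 1 clause boundary (Ø).
It functions as the subject of "admitted", so the gap sits immediately after word 3 ("claimed").
Base order: David claimed that Rosa admitted that Leila laughed.

3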